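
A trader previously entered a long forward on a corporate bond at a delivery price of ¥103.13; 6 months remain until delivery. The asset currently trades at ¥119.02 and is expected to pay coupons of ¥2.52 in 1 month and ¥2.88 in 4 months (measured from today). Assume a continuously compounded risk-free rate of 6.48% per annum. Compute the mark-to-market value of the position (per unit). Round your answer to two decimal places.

PV(remaining coupons) I = 2.52·e^(−0.0648·1/12) + 2.88·e^(−0.0648·4/12) = 5.3249
Current forward F = (S − I)·e^(rT) = (119.02 − 5.3249)·e^(0.0648·6/12) = 113.6951 × 1.032931 = 117.4392
Value (long) = (F − K)·e^(−rT) = (117.4392 − 103.13) × 0.968119 = 13.8530
Value = ¥13.85

¥13.85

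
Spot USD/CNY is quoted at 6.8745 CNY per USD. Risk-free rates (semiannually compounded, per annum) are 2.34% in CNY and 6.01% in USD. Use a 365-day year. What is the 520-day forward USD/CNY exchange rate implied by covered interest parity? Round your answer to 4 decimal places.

By covered interest parity, F = S · (1+r_CNY/2)^(2T) / (1+r_USD/2)^(2T)
= 6.8745 × 1.033699 / 1.088021 = 6.8745 × 0.950073
F = 6.5313 CNY per USD

6.5313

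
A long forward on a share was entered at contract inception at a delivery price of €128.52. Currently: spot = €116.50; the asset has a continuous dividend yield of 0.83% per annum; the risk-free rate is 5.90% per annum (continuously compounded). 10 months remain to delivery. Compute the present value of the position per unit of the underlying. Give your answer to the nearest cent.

-€6.66

Current fair forward for the remaining 10 months: F = S·e^((r − q)·T), (r − q) = 0.0590 − 0.0083 = 0.0507
F = 116.50 · e^(0.0507 × 10/12) = 116.50 × 1.043155 = 121.5276
Value of long forward = (F − K)·e^(−rT) = (121.5276 − 128.52) · e^(−0.0590·10/12)
= -6.9924 × 0.952022 = -6.66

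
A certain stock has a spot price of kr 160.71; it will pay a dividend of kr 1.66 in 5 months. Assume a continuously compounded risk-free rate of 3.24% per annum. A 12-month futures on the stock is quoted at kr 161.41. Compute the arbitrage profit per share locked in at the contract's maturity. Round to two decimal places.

kr 2.90 per share

PV(dividends) I = 1.66·e^(−0.0324·5/12) = 1.6377
Fair futures F* = (S − I)·e^(rT) = (160.71 − 1.6377)·e^0.032400 = 159.0723 × 1.032931 = 164.3107
Market kr 161.41 < fair 164.3107: forward underpriced → reverse cash-and-carry (short the stock, invest proceeds at r, pay the dividends, go long the forward).
Profit at T = |F_mkt − F*| = |161.41 − 164.3107| = kr 2.90 per share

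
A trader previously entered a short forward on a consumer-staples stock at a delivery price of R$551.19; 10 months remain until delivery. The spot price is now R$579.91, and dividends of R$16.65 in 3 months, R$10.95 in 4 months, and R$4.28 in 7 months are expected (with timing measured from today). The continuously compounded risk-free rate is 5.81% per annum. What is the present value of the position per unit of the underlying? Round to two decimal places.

PV(remaining dividends) I = 16.65·e^(−0.0581·3/12) + 10.95·e^(−0.0581·4/12) + 4.28·e^(−0.0581·7/12) = 31.2873
Current forward F = (S − I)·e^(rT) = (579.91 − 31.2873)·e^(0.0581·10/12) = 548.6227 × 1.049608 = 575.8388
Value (long) = (F − K)·e^(−rT) = (575.8388 − 551.19) × 0.952737 = 23.4838
Short position value = −(long value) = -R$23.48

-R$23.48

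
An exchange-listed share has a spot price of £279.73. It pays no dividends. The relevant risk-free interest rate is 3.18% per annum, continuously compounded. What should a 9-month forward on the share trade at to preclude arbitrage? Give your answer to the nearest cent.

£286.48

F = S·e^(rT) = 279.73 · e^(0.0318 × 9/12)
= 279.73 · e^0.023850 = 279.73 × 1.024137
F = £286.48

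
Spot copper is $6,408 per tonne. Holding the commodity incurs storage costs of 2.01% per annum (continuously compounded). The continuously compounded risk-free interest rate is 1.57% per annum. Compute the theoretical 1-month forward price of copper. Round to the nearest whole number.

Net carry = r + u − y = 0.0157 + 0.0201 − 0.0000 = 0.0358
F = S·e^((r+u−y)T) = 6408 · e^(0.0358 × 1/12) = 6408 · e^0.002983
= 6408 × 1.002987 = $6,427 per tonne

$6,427 per tonne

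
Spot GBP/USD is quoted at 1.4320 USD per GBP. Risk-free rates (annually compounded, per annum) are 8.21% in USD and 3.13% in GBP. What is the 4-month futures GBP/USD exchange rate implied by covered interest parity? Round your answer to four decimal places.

1.4551

By covered interest parity, F = S · (1+r_USD)^T / (1+r_GBP)^T
= 1.4320 × 1.026650 / 1.010326 = 1.4320 × 1.016157
F = 1.4551 USD per GBP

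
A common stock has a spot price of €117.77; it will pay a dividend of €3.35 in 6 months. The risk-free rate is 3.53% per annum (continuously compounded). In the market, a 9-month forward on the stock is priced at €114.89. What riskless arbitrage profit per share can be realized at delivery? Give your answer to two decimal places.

PV(dividends) I = 3.35·e^(−0.0353·6/12) = 3.2914
Fair forward F* = (S − I)·e^(rT) = (117.77 − 3.2914)·e^0.026475 = 114.4786 × 1.026829 = 117.5499
Market €114.89 < fair 117.5499: forward underpriced → reverse cash-and-carry (short the stock, invest proceeds at r, pay the dividends, go long the forward).
Profit at T = |F_mkt − F*| = |114.89 − 117.5499| = €2.66 per share

€2.66 per share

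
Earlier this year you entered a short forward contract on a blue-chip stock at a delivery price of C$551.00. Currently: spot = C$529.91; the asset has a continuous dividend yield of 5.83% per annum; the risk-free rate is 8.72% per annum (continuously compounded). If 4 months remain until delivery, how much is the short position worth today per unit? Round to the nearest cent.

C$15.50

Current fair forward for the remaining 4 months: F = S·e^((r − q)·T), (r − q) = 0.0872 − 0.0583 = 0.0289
F = 529.91 · e^(0.0289 × 4/12) = 529.91 × 1.009680 = 535.0395
Value of long forward = (F − K)·e^(−rT) = (535.0395 − 551.00) · e^(−0.0872·4/12)
= -15.9605 × 0.971352 = -15.50
Short position value = −(long value) = C$15.50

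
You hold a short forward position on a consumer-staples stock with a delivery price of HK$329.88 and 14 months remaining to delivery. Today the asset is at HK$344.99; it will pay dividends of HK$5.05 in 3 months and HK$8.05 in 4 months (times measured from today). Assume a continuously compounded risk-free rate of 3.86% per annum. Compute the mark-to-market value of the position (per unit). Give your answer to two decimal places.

-HK$16.69

PV(remaining dividends) I = 5.05·e^(−0.0386·3/12) + 8.05·e^(−0.0386·4/12) = 12.9486
Current forward F = (S − I)·e^(rT) = (344.99 − 12.9486)·e^(0.0386·14/12) = 332.0414 × 1.046063 = 347.3362
Value (long) = (F − K)·e^(−rT) = (347.3362 − 329.88) × 0.955966 = 16.6875
Short position value = −(long value) = -HK$16.69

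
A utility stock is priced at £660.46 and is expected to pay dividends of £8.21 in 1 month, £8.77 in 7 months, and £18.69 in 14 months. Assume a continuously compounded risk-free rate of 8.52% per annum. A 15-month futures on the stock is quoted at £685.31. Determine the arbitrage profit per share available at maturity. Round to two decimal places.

£12.20 per share

PV(dividends) I = 8.21·e^(−0.0852·1/12) + 8.77·e^(−0.0852·7/12) + 18.69·e^(−0.0852·14/12) = 33.4183
Fair futures F* = (S − I)·e^(rT) = (660.46 − 33.4183)·e^0.106500 = 627.0417 × 1.112378 = 697.5074
Market £685.31 < fair 697.5074: forward underpriced → reverse cash-and-carry (short the stock, invest proceeds at r, pay the dividends, go long the forward).
Profit at T = |F_mkt − F*| = |685.31 − 697.5074| = £12.20 per share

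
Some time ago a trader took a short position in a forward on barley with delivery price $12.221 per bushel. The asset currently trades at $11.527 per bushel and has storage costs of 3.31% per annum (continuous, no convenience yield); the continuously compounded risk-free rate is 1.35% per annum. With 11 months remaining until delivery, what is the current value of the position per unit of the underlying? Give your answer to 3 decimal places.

$0.189 per bushel

Current fair forward for the remaining 11 months: F = S·e^((r + u)·T), (r + u) = 0.0135 + 0.0331 = 0.0466
F = 11.527 · e^(0.0466 × 11/12) = 11.527 × 1.043642 = 12.0301
Value of long forward = (F − K)·e^(−rT) = (12.0301 − 12.221) · e^(−0.0135·11/12)
= -0.1909 × 0.987701 = -0.189
Short position value = −(long value) = $0.189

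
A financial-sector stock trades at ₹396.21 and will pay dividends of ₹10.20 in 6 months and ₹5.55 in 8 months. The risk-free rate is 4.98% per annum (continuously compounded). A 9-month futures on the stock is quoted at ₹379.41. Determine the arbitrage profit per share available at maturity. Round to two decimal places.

PV(dividends) I = 10.20·e^(−0.0498·6/12) + 5.55·e^(−0.0498·8/12) = 15.3179
Fair futures F* = (S − I)·e^(rT) = (396.21 − 15.3179)·e^0.037350 = 380.8921 × 1.038056 = 395.3873
Market ₹379.41 < fair 395.3873: forward underpriced → reverse cash-and-carry (short the stock, invest proceeds at r, pay the dividends, go long the forward).
Profit at T = |F_mkt − F*| = |379.41 − 395.3873| = ₹15.98 per share

₹15.98 per share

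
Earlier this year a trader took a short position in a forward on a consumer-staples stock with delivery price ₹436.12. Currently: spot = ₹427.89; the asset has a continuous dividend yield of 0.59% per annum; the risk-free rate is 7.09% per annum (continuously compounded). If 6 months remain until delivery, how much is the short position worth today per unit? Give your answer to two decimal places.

Current fair forward for the remaining 6 months: F = S·e^((r − q)·T), (r − q) = 0.0709 − 0.0059 = 0.0650
F = 427.89 · e^(0.0650 × 6/12) = 427.89 × 1.033034 = 442.0249
Value of long forward = (F − K)·e^(−rT) = (442.0249 − 436.12) · e^(−0.0709·6/12)
= 5.9049 × 0.965171 = 5.70
Short position value = −(long value) = -₹5.70

-₹5.70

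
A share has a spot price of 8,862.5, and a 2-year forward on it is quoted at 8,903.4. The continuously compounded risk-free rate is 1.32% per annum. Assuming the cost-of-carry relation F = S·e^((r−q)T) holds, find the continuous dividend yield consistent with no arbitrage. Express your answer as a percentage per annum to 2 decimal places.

From F = S·e^((r−q)T): (r − q) = ln(F/S)/T
ln(8903.4/8862.5) = ln(1.004615) = 0.004604
(r − q) = 0.004604 / (2) = 0.002302
q = r − ln(F/S)/T = 0.0132 − 0.002302 = 0.010898
q = 1.09%

1.09%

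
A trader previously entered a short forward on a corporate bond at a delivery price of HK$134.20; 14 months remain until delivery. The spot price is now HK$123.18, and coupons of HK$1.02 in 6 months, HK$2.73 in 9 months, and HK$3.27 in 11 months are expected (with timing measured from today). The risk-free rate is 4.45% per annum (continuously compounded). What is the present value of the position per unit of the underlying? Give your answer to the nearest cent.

PV(remaining coupons) I = 1.02·e^(−0.0445·6/12) + 2.73·e^(−0.0445·9/12) + 3.27·e^(−0.0445·11/12) = 6.7772
Current forward F = (S − I)·e^(rT) = (123.18 − 6.7772)·e^(0.0445·14/12) = 116.4028 × 1.053288 = 122.6057
Value (long) = (F − K)·e^(−rT) = (122.6057 − 134.20) × 0.949408 = -11.0077
Short position value = −(long value) = HK$11.01

HK$11.01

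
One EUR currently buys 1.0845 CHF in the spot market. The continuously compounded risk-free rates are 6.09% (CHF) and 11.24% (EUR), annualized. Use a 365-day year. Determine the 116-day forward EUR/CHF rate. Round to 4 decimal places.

1.0669

F = S·e^((r_CHF − r_EUR)T) = 1.0845 · e^((0.0609 − 0.1124) × 116/365)
= 1.0845 · e^-0.016367 = 1.0845 × 0.983766
F = 1.0669 CHF per EUR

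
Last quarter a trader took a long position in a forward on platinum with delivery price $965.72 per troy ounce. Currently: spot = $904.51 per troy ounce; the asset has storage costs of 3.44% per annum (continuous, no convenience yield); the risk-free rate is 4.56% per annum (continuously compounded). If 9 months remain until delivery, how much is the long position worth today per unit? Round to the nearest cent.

Current fair forward for the remaining 9 months: F = S·e^((r + u)·T), (r + u) = 0.0456 + 0.0344 = 0.0800
F = 904.51 · e^(0.0800 × 9/12) = 904.51 × 1.061837 = 960.4422
Value of long forward = (F − K)·e^(−rT) = (960.4422 − 965.72) · e^(−0.0456·9/12)
= -5.2778 × 0.966378 = -5.10

-$5.10 per troy ounce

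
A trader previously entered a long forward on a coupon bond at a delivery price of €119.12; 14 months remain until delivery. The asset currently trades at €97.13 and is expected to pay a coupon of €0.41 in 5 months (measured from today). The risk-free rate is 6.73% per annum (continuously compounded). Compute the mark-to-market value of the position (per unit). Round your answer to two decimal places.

-€13.39

PV(remaining coupons) I = 0.41·e^(−0.0673·5/12) = 0.3987
Current forward F = (S − I)·e^(rT) = (97.13 − 0.3987)·e^(0.0673·14/12) = 96.7313 × 1.081681 = 104.6324
Value (long) = (F − K)·e^(−rT) = (104.6324 − 119.12) × 0.924487 = -13.3936
Value = -€13.39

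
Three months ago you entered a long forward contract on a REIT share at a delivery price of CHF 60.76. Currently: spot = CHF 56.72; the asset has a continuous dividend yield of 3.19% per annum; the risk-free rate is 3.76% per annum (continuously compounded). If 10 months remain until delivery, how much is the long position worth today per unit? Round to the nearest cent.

Current fair forward for the remaining 10 months: F = S·e^((r − q)·T), (r − q) = 0.0376 − 0.0319 = 0.0057
F = 56.72 · e^(0.0057 × 10/12) = 56.72 × 1.004761 = 56.9900
Value of long forward = (F − K)·e^(−rT) = (56.9900 − 60.76) · e^(−0.0376·10/12)
= -3.7700 × 0.969152 = -3.65

-CHF 3.65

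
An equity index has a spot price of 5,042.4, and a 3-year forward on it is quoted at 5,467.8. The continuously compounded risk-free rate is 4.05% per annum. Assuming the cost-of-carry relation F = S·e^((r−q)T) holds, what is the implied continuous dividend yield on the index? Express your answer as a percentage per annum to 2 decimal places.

1.35%

From F = S·e^((r−q)T): (r − q) = ln(F/S)/T
ln(5467.8/5042.4) = ln(1.084365) = 0.080995
(r − q) = 0.080995 / (3) = 0.026998
q = r − ln(F/S)/T = 0.0405 − 0.026998 = 0.013502
q = 1.35%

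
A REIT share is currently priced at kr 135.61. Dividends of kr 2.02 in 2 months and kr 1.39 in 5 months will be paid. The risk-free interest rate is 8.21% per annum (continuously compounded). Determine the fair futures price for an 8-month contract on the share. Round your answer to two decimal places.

kr 139.72

PV(dividends) I = 2.02·e^(−0.0821·2/12) + 1.39·e^(−0.0821·5/12)
I = 1.9925 + 1.3433 = 3.3358
F = (S − I)·e^(rT) = (135.61 − 3.3358) · e^(0.0821·8/12)
= 132.2742 · e^0.054733 = 132.2742 × 1.056259 = kr 139.72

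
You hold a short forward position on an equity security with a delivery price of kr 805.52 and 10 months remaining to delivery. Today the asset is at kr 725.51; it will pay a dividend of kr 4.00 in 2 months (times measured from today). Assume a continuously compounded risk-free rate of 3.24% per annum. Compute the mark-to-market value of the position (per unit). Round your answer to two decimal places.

kr 62.53

PV(remaining dividends) I = 4.00·e^(−0.0324·2/12) = 3.9785
Current forward F = (S − I)·e^(rT) = (725.51 − 3.9785)·e^(0.0324·10/12) = 721.5315 × 1.027368 = 741.2784
Value (long) = (F − K)·e^(−rT) = (741.2784 − 805.52) × 0.973361 = -62.5303
Short position value = −(long value) = kr 62.53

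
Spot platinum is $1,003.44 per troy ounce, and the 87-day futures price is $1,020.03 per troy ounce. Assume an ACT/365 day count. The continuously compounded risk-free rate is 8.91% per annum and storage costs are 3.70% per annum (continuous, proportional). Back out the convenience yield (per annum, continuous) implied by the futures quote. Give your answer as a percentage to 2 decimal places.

F = S·e^((r+u−y)T) ⇒ (r+u−y) = ln(F/S)/T
ln(1020.03/1003.44) = 0.016398; /T ⇒ 0.068796
y = r + u − ln(F/S)/T = 0.0891 + 0.0370 − 0.068796 = 0.057304
y = 5.73%

5.73%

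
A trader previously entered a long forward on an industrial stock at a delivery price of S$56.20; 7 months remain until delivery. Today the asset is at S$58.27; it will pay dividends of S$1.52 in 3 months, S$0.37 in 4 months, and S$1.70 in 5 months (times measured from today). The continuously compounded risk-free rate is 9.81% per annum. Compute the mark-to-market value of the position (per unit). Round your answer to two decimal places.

S$1.72

PV(remaining dividends) I = 1.52·e^(−0.0981·3/12) + 0.37·e^(−0.0981·4/12) + 1.70·e^(−0.0981·5/12) = 3.4732
Current forward F = (S − I)·e^(rT) = (58.27 − 3.4732)·e^(0.0981·7/12) = 54.7968 × 1.058894 = 58.0240
Value (long) = (F − K)·e^(−rT) = (58.0240 − 56.20) × 0.944382 = 1.7226
Value = S$1.72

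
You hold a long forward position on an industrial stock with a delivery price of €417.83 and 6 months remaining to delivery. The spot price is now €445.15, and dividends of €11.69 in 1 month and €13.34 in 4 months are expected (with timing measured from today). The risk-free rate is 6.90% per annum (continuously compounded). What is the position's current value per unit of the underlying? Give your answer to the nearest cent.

PV(remaining dividends) I = 11.69·e^(−0.0690·1/12) + 13.34·e^(−0.0690·4/12) = 24.6597
Current forward F = (S − I)·e^(rT) = (445.15 − 24.6597)·e^(0.0690·6/12) = 420.4903 × 1.035102 = 435.2504
Value (long) = (F − K)·e^(−rT) = (435.2504 − 417.83) × 0.966088 = 16.8296
Value = €16.83

€16.83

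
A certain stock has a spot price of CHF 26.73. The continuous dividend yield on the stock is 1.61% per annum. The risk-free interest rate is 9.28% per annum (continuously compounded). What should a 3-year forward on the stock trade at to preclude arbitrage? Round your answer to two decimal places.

CHF 33.65

F = S·e^((r − q)T) = 26.73 · e^((0.0928 − 0.0161) × 3)
= 26.73 · e^0.230100 = 26.73 × 1.258726
F = CHF 33.65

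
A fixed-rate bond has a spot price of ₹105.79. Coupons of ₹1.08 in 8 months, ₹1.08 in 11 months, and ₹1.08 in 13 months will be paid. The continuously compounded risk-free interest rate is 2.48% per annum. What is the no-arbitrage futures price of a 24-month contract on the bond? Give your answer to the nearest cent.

PV(coupons) I = 1.08·e^(−0.0248·8/12) + 1.08·e^(−0.0248·11/12) + 1.08·e^(−0.0248·13/12)
I = 1.0623 + 1.0557 + 1.0514 = 3.1694
F = (S − I)·e^(rT) = (105.79 − 3.1694) · e^(0.0248·24/12)
= 102.6206 · e^0.049600 = 102.6206 × 1.050851 = ₹107.84

₹107.84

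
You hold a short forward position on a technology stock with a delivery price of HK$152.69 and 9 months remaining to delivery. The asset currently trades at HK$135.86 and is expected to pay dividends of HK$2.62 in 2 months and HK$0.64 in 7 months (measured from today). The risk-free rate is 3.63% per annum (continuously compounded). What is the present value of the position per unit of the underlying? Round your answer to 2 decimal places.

HK$15.96

PV(remaining dividends) I = 2.62·e^(−0.0363·2/12) + 0.64·e^(−0.0363·7/12) = 3.2308
Current forward F = (S − I)·e^(rT) = (135.86 − 3.2308)·e^(0.0363·9/12) = 132.6292 × 1.027599 = 136.2896
Value (long) = (F − K)·e^(−rT) = (136.2896 − 152.69) × 0.973142 = -15.9599
Short position value = −(long value) = HK$15.96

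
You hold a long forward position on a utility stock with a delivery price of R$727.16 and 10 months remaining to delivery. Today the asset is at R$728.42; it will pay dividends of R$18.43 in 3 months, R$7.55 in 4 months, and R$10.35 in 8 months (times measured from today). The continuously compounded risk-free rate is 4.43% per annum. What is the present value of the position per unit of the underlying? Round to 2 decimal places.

-R$8.10

PV(remaining dividends) I = 18.43·e^(−0.0443·3/12) + 7.55·e^(−0.0443·4/12) + 10.35·e^(−0.0443·8/12) = 35.7151
Current forward F = (S − I)·e^(rT) = (728.42 − 35.7151)·e^(0.0443·10/12) = 692.7049 × 1.037607 = 718.7555
Value (long) = (F − K)·e^(−rT) = (718.7555 − 727.16) × 0.963756 = -8.0999
Value = -R$8.10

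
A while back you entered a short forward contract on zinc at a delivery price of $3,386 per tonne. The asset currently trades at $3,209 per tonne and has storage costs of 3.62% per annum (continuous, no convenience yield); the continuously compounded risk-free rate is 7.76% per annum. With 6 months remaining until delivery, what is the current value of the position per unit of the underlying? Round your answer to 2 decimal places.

-$10.47 per tonne

Current fair forward for the remaining 6 months: F = S·e^((r + u)·T), (r + u) = 0.0776 + 0.0362 = 0.1138
F = 3209 · e^(0.1138 × 6/12) = 3209 × 1.05854995 = 3396.8868
Value of long forward = (F − K)·e^(−rT) = (3396.8868 − 3386) · e^(−0.0776·6/12)
= 10.8868 × 0.96194308 = 10.47
Short position value = −(long value) = -$10.47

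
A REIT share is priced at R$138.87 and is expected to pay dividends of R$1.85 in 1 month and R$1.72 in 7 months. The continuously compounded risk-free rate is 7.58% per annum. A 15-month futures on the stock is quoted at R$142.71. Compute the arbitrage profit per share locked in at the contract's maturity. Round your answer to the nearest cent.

PV(dividends) I = 1.85·e^(−0.0758·1/12) + 1.72·e^(−0.0758·7/12) = 3.4840
Fair futures F* = (S − I)·e^(rT) = (138.87 − 3.4840)·e^0.094750 = 135.3860 × 1.099384 = 148.8412
Market R$142.71 < fair 148.8412: forward underpriced → reverse cash-and-carry (short the stock, invest proceeds at r, pay the dividends, go long the forward).
Profit at T = |F_mkt − F*| = |142.71 − 148.8412| = R$6.13 per share

R$6.13 per share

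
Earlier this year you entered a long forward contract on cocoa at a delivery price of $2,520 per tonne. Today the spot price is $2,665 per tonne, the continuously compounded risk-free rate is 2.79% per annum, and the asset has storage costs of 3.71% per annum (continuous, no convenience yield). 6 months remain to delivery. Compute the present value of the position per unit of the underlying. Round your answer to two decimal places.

Current fair forward for the remaining 6 months: F = S·e^((r + u)·T), (r + u) = 0.0279 + 0.0371 = 0.0650
F = 2665 · e^(0.0650 × 6/12) = 2665 × 1.03303389 = 2753.0353
Value of long forward = (F − K)·e^(−rT) = (2753.0353 − 2520) · e^(−0.0279·6/12)
= 233.0353 × 0.98614685 = 229.81

$229.81 per tonne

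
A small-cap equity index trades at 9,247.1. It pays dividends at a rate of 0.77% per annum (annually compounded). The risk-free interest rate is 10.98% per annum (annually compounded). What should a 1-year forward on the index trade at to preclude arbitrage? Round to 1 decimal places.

F = S · (1+r)^T / (1+q)^T
= 9247.1 × 1.109800 / 1.007700 = 9247.1 × 1.101320
F = 10,184.0

10,184.0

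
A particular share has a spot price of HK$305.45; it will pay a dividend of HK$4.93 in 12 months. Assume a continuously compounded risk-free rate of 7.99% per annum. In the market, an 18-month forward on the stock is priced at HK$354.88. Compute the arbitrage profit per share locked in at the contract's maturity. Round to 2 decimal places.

PV(dividends) I = 4.93·e^(−0.0799·12/12) = 4.5514
Fair forward F* = (S − I)·e^(rT) = (305.45 − 4.5514)·e^0.119850 = 300.8986 × 1.127328 = 339.2114
Market HK$354.88 > fair 339.2114: forward overpriced → cash-and-carry (borrow at r, buy the stock and collect the dividends, short the forward).
Profit at T = |F_mkt − F*| = |354.88 − 339.2114| = HK$15.67 per share

HK$15.67 per share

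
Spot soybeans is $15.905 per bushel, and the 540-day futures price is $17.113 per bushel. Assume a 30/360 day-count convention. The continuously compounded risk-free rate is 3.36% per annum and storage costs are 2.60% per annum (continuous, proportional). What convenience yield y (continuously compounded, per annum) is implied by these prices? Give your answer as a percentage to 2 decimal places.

1.08%

F = S·e^((r+u−y)T) ⇒ (r+u−y) = ln(F/S)/T
ln(17.113/15.905) = 0.073205; /T ⇒ 0.048803
y = r + u − ln(F/S)/T = 0.0336 + 0.0260 − 0.048803 = 0.010797
y = 1.08%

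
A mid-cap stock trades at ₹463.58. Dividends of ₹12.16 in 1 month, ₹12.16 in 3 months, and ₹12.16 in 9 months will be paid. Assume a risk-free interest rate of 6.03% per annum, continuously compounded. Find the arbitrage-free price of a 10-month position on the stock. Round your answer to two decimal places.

₹449.93

PV(dividends) I = 12.16·e^(−0.0603·1/12) + 12.16·e^(−0.0603·3/12) + 12.16·e^(−0.0603·9/12)
I = 12.0990 + 11.9781 + 11.6223 = 35.6994
F = (S − I)·e^(rT) = (463.58 − 35.6994) · e^(0.0603·10/12)
= 427.8806 · e^0.050250 = 427.8806 × 1.051534 = ₹449.93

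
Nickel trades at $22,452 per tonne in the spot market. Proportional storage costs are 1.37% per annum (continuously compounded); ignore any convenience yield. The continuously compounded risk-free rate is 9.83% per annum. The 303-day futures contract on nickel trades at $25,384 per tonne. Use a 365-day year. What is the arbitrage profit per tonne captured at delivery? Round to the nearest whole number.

Fair futures: F* = S·e^(carry·T), with carry = (r + u) = 0.0983 + 0.0137 = 0.1120
F* = 22452 · e^(0.1120 × 303/365) = 22452 · e^0.092975 = 22452 × 1.097434 = $24639.5882
Market $25384 > fair $24639.5882: forward overpriced → cash-and-carry (buy spot, short the forward).
At maturity, profit = |F_mkt − F*| = |25384 − 24639.5882| = $744 per tonne

$744 per tonne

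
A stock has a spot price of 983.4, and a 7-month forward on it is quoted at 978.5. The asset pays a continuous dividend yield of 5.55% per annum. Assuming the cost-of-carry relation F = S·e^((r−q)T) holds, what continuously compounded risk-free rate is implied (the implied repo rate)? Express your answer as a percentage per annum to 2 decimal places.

From F = S·e^((r−q)T): (r − q) = ln(F/S)/T
ln(978.5/983.4) = ln(0.995017) = -0.004995
(r − q) = -0.004995 / (7/12) = -0.008563
r = ln(F/S)/T + q = -0.008563 + 0.0555 = 0.046937
r = 4.69%

4.69%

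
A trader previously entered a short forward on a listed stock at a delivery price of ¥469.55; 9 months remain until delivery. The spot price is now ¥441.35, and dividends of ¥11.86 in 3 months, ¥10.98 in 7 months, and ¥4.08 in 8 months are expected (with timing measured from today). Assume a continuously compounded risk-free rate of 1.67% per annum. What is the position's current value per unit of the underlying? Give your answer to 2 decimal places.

¥49.07

PV(remaining dividends) I = 11.86·e^(−0.0167·3/12) + 10.98·e^(−0.0167·7/12) + 4.08·e^(−0.0167·8/12) = 26.7190
Current forward F = (S − I)·e^(rT) = (441.35 − 26.7190)·e^(0.0167·9/12) = 414.6310 × 1.012604 = 419.8570
Value (long) = (F − K)·e^(−rT) = (419.8570 − 469.55) × 0.987553 = -49.0745
Short position value = −(long value) = ¥49.07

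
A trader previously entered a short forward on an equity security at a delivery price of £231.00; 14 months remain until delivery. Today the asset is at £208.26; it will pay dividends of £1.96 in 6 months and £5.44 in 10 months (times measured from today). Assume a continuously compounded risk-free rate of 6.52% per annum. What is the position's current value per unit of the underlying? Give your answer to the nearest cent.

PV(remaining dividends) I = 1.96·e^(−0.0652·6/12) + 5.44·e^(−0.0652·10/12) = 7.0494
Current forward F = (S − I)·e^(rT) = (208.26 − 7.0494)·e^(0.0652·14/12) = 201.2106 × 1.079035 = 217.1133
Value (long) = (F − K)·e^(−rT) = (217.1133 − 231.00) × 0.926754 = -12.8696
Short position value = −(long value) = £12.87

£12.87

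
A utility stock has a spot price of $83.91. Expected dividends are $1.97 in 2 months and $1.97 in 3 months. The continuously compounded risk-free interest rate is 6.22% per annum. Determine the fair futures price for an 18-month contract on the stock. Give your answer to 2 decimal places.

$87.85

PV(dividends) I = 1.97·e^(−0.0622·2/12) + 1.97·e^(−0.0622·3/12)
I = 1.9497 + 1.9396 = 3.8893
F = (S − I)·e^(rT) = (83.91 − 3.8893) · e^(0.0622·18/12)
= 80.0207 · e^0.093300 = 80.0207 × 1.097791 = $87.85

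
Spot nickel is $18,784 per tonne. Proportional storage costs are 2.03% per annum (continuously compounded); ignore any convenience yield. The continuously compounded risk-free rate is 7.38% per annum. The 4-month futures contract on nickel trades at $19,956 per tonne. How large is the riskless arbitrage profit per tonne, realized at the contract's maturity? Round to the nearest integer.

$573 per tonne

Fair futures: F* = S·e^(carry·T), with carry = (r + u) = 0.0738 + 0.0203 = 0.0941
F* = 18784 · e^(0.0941 × 4/12) = 18784 · e^0.031367 = 18784 × 1.031864 = $19382.5334
Market $19956 > fair $19382.5334: forward overpriced → cash-and-carry (buy spot, short the forward).
At maturity, profit = |F_mkt − F*| = |19956 − 19382.5334| = $573 per tonne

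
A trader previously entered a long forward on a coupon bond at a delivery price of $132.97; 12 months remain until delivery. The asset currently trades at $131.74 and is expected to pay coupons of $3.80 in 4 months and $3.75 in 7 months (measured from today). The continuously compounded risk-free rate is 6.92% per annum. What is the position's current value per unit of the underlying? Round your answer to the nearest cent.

$0.35

PV(remaining coupons) I = 3.80·e^(−0.0692·4/12) + 3.75·e^(−0.0692·7/12) = 7.3150
Current forward F = (S − I)·e^(rT) = (131.74 − 7.3150)·e^(0.0692·12/12) = 124.4250 × 1.071651 = 133.3402
Value (long) = (F − K)·e^(−rT) = (133.3402 − 132.97) × 0.933140 = 0.3454
Value = $0.35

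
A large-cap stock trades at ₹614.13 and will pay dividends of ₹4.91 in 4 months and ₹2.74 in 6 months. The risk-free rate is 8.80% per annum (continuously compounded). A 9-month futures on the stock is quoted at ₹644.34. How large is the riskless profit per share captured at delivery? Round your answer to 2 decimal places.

₹3.80 per share

PV(dividends) I = 4.91·e^(−0.0880·4/12) + 2.74·e^(−0.0880·6/12) = 7.3901
Fair futures F* = (S − I)·e^(rT) = (614.13 − 7.3901)·e^0.066000 = 606.7399 × 1.068227 = 648.1359
Market ₹644.34 < fair 648.1359: forward underpriced → reverse cash-and-carry (short the stock, invest proceeds at r, pay the dividends, go long the forward).
Profit at T = |F_mkt − F*| = |644.34 − 648.1359| = ₹3.80 per share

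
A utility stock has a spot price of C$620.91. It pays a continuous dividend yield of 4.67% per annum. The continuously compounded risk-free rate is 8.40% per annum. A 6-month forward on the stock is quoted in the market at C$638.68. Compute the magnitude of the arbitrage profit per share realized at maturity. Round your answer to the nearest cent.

Fair forward: F* = S·e^(carry·T), with carry = (r − q) = 0.0840 − 0.0467 = 0.0373
F* = 620.91 · e^(0.0373 × 6/12) = 620.91 · e^0.018650 = 620.91 × 1.018825 = C$632.5986
Market C$638.68 > fair C$632.5986: forward overpriced → cash-and-carry (buy spot, short the forward).
At maturity, profit = |F_mkt − F*| = |638.68 − 632.5986| = C$6.08 per share

C$6.08 per share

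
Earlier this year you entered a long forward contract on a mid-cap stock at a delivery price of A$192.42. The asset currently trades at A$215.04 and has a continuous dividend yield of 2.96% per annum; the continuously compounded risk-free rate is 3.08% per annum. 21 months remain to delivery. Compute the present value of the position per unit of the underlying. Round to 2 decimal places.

Current fair forward for the remaining 21 months: F = S·e^((r − q)·T), (r − q) = 0.0308 − 0.0296 = 0.0012
F = 215.04 · e^(0.0012 × 21/12) = 215.04 × 1.002102 = 215.4920
Value of long forward = (F − K)·e^(−rT) = (215.4920 − 192.42) · e^(−0.0308·21/12)
= 23.0720 × 0.947527 = 21.86

A$21.86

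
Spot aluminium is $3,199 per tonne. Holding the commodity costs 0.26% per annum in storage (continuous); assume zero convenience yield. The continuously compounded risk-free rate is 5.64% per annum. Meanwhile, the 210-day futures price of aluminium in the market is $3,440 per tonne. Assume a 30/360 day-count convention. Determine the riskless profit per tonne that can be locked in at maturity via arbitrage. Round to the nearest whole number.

$129 per tonne

Fair futures: F* = S·e^(carry·T), with carry = (r + u) = 0.0564 + 0.0026 = 0.0590
F* = 3199 · e^(0.0590 × 210/360) = 3199 · e^0.034417 = 3199 × 1.035016 = $3311.0162
Market $3440 > fair $3311.0162: forward overpriced → cash-and-carry (buy spot, short the forward).
At maturity, profit = |F_mkt − F*| = |3440 − 3311.0162| = $129 per tonne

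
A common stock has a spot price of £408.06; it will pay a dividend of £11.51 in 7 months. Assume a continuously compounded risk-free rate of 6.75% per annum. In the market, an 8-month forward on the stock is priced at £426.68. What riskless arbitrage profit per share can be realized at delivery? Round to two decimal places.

£11.41 per share

PV(dividends) I = 11.51·e^(−0.0675·7/12) = 11.0656
Fair forward F* = (S − I)·e^(rT) = (408.06 − 11.0656)·e^0.045000 = 396.9944 × 1.046028 = 415.2673
Market £426.68 > fair 415.2673: forward overpriced → cash-and-carry (borrow at r, buy the stock and collect the dividends, short the forward).
Profit at T = |F_mkt − F*| = |426.68 − 415.2673| = £11.41 per share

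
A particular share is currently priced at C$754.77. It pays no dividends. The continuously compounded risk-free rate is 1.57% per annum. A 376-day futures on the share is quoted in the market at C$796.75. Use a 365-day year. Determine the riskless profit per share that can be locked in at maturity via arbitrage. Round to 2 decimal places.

C$29.67 per share

Fair futures: F* = S·e^(carry·T), with carry = r = 0.0157
F* = 754.77 · e^(0.0157 × 376/365) = 754.77 · e^0.016173 = 754.77 × 1.016304 = C$767.0758
Market C$796.75 > fair C$767.0758: forward overpriced → cash-and-carry (buy spot, short the forward).
At maturity, profit = |F_mkt − F*| = |796.75 − 767.0758| = C$29.67 per share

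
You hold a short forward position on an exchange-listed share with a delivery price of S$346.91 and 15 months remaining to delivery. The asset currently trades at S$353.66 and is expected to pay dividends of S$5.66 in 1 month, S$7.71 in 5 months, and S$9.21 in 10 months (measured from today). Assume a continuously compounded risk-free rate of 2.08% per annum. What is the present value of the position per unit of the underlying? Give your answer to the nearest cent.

PV(remaining dividends) I = 5.66·e^(−0.0208·1/12) + 7.71·e^(−0.0208·5/12) + 9.21·e^(−0.0208·10/12) = 22.3454
Current forward F = (S − I)·e^(rT) = (353.66 − 22.3454)·e^(0.0208·15/12) = 331.3146 × 1.026341 = 340.0418
Value (long) = (F − K)·e^(−rT) = (340.0418 − 346.91) × 0.974335 = -6.6919
Short position value = −(long value) = S$6.69

S$6.69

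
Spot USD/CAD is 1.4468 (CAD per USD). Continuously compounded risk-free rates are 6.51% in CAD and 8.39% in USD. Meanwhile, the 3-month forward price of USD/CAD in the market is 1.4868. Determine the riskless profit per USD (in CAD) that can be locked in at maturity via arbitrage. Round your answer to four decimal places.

Fair forward: F* = S·e^(carry·T), with carry = (r_CAD − r_USD) = 0.0651 − 0.0839 = -0.0188
F* = 1.4468 · e^(-0.0188 × 3/12) = 1.4468 · e^-0.004700 = 1.4468 × 0.995311 = 1.4400
Market 1.4868 > fair 1.4400: forward overpriced → cash-and-carry (buy spot, short the forward).
At maturity, profit = |F_mkt − F*| = |1.4868 − 1.4400| = 0.0468 per USD (in CAD)

0.0468 per USD (in CAD)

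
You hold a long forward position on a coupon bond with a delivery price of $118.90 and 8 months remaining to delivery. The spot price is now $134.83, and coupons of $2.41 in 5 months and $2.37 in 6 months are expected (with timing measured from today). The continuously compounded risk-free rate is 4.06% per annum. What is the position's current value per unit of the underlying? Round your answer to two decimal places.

$14.41

PV(remaining coupons) I = 2.41·e^(−0.0406·5/12) + 2.37·e^(−0.0406·6/12) = 4.6919
Current forward F = (S − I)·e^(rT) = (134.83 − 4.6919)·e^(0.0406·8/12) = 130.1381 × 1.027436 = 133.7086
Value (long) = (F − K)·e^(−rT) = (133.7086 − 118.90) × 0.973296 = 14.4132
Value = $14.41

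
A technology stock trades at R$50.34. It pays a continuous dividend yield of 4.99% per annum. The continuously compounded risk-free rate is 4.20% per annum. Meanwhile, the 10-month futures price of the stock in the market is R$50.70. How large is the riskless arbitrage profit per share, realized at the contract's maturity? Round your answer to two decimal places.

Fair futures: F* = S·e^(carry·T), with carry = (r − q) = 0.0420 − 0.0499 = -0.0079
F* = 50.34 · e^(-0.0079 × 10/12) = 50.34 · e^-0.006583 = 50.34 × 0.993439 = R$50.0097
Market R$50.70 > fair R$50.0097: forward overpriced → cash-and-carry (buy spot, short the forward).
At maturity, profit = |F_mkt − F*| = |50.70 − 50.0097| = R$0.69 per share

R$0.69 per share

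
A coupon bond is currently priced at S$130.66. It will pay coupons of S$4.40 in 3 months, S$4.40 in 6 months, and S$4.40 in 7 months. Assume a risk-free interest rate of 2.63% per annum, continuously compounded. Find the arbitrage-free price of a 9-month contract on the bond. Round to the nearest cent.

S$119.96

PV(coupons) I = 4.40·e^(−0.0263·3/12) + 4.40·e^(−0.0263·6/12) + 4.40·e^(−0.0263·7/12)
I = 4.3712 + 4.3425 + 4.3330 = 13.0467
F = (S − I)·e^(rT) = (130.66 − 13.0467) · e^(0.0263·9/12)
= 117.6133 · e^0.019725 = 117.6133 × 1.019921 = S$119.96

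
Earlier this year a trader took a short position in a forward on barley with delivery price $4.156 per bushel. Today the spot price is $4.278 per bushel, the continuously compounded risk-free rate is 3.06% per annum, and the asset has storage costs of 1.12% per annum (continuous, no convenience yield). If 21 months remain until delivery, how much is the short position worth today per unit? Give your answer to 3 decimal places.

Current fair forward for the remaining 21 months: F = S·e^((r + u)·T), (r + u) = 0.0306 + 0.0112 = 0.0418
F = 4.278 · e^(0.0418 × 21/12) = 4.278 × 1.075892 = 4.6027
Value of long forward = (F − K)·e^(−rT) = (4.6027 − 4.156) · e^(−0.0306·21/12)
= 0.4467 × 0.947859 = 0.423
Short position value = −(long value) = -$0.423

-$0.423 per bushel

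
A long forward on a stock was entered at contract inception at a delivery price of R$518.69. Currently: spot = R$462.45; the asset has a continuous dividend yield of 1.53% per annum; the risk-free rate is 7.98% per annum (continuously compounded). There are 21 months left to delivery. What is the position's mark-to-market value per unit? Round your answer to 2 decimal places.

-R$0.85

Current fair forward for the remaining 21 months: F = S·e^((r − q)·T), (r − q) = 0.0798 − 0.0153 = 0.0645
F = 462.45 · e^(0.0645 × 21/12) = 462.45 × 1.119492 = 517.7091
Value of long forward = (F − K)·e^(−rT) = (517.7091 − 518.69) · e^(−0.0798·21/12)
= -0.9809 × 0.869663 = -0.85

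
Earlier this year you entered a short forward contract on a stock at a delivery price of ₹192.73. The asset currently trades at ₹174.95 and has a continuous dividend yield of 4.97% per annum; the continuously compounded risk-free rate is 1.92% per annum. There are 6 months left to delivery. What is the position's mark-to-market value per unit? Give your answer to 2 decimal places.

Current fair forward for the remaining 6 months: F = S·e^((r − q)·T), (r − q) = 0.0192 − 0.0497 = -0.0305
F = 174.95 · e^(-0.0305 × 6/12) = 174.95 × 0.984866 = 172.3023
Value of long forward = (F − K)·e^(−rT) = (172.3023 − 192.73) · e^(−0.0192·6/12)
= -20.4277 × 0.990446 = -20.23
Short position value = −(long value) = ₹20.23

₹20.23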